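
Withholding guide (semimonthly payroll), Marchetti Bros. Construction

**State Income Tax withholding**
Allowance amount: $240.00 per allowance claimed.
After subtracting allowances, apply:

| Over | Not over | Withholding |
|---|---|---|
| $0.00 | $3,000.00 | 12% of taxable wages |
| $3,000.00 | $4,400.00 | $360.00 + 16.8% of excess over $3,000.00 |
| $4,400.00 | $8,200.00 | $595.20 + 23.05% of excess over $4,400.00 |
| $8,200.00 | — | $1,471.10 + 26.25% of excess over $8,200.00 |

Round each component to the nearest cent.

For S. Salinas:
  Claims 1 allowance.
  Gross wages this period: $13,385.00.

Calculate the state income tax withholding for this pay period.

State Income Tax: taxable = $13,385.00 − 1×$240.00 = $13,145.00
  $1,471.10 + 26.25% × ($13,145.00 − $8,200.00) = $1,471.10 + 26.25% × $4,945.00 = $2,769.16

$2,769.16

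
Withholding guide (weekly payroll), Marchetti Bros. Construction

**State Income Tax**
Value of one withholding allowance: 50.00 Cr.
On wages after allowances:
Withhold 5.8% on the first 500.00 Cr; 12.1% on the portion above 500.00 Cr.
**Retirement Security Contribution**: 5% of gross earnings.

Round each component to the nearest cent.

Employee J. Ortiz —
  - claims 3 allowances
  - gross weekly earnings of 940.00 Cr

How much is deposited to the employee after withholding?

828.91 Cr

State Income Tax: taxable = 940.00 Cr − 3×50.00 Cr = 790.00 Cr
  29.00 Cr + 12.1% × (790.00 Cr − 500.00 Cr) = 29.00 Cr + 12.1% × 290.00 Cr = 64.09 Cr
Retirement Security Contribution: 5% × 940.00 Cr = 47.00 Cr
Total withheld: 64.09 Cr + 47.00 Cr = 111.09 Cr
Net pay: 940.00 Cr − 111.09 Cr = 828.91 Cr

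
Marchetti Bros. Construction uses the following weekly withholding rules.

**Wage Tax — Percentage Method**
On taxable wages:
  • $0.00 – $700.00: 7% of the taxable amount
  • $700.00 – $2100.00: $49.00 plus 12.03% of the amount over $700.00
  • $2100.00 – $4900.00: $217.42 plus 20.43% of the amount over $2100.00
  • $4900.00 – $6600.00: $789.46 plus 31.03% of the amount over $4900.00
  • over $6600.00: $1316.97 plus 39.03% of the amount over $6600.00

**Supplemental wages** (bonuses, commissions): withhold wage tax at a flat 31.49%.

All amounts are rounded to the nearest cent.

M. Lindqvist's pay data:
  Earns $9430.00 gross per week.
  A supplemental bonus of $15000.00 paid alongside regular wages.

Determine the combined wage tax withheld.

Wage Tax: taxable = $9430.00
  $1316.97 + 39.03% × ($9430.00 − $6600.00) = $1316.97 + 39.03% × $2830.00 = $2421.52
Supplemental (31.49% flat on bonus): 31.49% × $15000.00 = $4723.50
Total wage tax: $2421.52 + $4723.50 = $7145.02

$7145.02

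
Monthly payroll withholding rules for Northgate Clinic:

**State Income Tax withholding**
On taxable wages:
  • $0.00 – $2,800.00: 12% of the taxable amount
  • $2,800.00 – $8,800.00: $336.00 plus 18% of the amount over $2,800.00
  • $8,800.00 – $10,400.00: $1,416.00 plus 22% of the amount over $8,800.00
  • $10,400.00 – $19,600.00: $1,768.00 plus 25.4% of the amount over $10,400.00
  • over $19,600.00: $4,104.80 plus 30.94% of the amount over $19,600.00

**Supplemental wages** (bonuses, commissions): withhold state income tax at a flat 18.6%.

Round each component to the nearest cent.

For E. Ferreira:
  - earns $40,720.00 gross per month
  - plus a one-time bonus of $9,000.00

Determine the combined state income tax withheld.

State Income Tax: taxable = $40,720.00
  $4,104.80 + 30.94% × ($40,720.00 − $19,600.00) = $4,104.80 + 30.94% × $21,120.00 = $10,639.33
Supplemental (18.6% flat on bonus): 18.6% × $9,000.00 = $1,674.00
Total state income tax: $10,639.33 + $1,674.00 = $12,313.33

$12,313.33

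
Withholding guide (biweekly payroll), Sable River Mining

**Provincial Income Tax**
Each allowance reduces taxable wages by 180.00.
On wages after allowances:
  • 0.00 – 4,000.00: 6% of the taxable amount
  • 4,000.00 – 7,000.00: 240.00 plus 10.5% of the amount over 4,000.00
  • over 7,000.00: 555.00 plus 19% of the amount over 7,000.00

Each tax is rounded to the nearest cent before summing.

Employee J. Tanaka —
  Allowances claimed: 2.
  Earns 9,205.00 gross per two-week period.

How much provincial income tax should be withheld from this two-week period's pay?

905.55

Provincial Income Tax: taxable = 9,205.00 − 2×180.00 = 8,845.00
  555.00 + 19% × (8,845.00 − 7,000.00) = 555.00 + 19% × 1,845.00 = 905.55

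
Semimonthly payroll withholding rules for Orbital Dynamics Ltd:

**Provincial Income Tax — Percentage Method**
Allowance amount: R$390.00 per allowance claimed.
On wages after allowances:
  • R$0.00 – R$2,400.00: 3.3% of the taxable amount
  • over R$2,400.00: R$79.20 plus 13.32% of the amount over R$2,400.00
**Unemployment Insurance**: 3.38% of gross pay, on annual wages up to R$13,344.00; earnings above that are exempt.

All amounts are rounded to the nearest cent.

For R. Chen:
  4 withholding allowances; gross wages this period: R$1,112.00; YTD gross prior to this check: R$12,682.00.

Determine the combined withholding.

Provincial Income Tax: taxable = R$1,112.00 − 4×R$390.00 = R$-448.00
  Taxable ≤ 0 → R$0.00
Unemployment Insurance: cap R$13,344.00 − YTD R$12,682.00 = R$662.00 subject; 3.38% × R$662.00 = R$22.38
Total: R$0.00 + R$22.38 = R$22.38

R$22.38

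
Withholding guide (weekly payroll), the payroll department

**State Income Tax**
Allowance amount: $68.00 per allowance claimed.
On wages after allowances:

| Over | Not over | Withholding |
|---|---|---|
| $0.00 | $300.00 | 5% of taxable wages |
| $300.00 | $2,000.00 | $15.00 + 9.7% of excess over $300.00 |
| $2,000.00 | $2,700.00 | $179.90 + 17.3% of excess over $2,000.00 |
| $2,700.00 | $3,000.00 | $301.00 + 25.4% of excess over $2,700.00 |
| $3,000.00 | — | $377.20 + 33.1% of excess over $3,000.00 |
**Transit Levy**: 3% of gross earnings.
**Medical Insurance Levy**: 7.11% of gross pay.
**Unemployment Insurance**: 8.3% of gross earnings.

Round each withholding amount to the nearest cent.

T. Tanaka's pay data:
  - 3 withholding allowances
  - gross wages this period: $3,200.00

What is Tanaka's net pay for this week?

$2,234.70

State Income Tax: taxable = $3,200.00 − 3×$68.00 = $2,996.00
  $301.00 + 25.4% × ($2,996.00 − $2,700.00) = $301.00 + 25.4% × $296.00 = $376.18
Transit Levy: 3% × $3,200.00 = $96.00
Medical Insurance Levy: 7.11% × $3,200.00 = $227.52
Unemployment Insurance: 8.3% × $3,200.00 = $265.60
Total withheld: $376.18 + $96.00 + $227.52 + $265.60 = $965.30
Net pay: $3,200.00 − $965.30 = $2,234.70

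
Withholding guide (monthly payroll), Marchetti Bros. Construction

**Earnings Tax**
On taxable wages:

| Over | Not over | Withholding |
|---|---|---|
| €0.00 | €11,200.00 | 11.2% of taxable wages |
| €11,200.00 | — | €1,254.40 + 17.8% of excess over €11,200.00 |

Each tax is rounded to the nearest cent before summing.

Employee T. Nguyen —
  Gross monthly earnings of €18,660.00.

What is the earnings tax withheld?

Earnings Tax: taxable = €18,660.00
  €1,254.40 + 17.8% × (€18,660.00 − €11,200.00) = €1,254.40 + 17.8% × €7,460.00 = €2,582.28

€2,582.28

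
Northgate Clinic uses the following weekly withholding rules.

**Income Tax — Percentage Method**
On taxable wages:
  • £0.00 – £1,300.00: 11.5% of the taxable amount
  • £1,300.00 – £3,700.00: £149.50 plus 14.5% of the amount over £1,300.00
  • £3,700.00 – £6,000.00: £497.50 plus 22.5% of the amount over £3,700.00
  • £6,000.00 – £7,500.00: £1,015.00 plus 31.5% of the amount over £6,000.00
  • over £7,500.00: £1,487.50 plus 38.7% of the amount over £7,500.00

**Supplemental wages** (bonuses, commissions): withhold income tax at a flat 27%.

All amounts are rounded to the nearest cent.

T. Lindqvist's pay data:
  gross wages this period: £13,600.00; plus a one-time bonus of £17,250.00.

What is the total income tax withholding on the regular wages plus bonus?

£8,505.70

Income Tax: taxable = £13,600.00
  £1,487.50 + 38.7% × (£13,600.00 − £7,500.00) = £1,487.50 + 38.7% × £6,100.00 = £3,848.20
Supplemental (27% flat on bonus): 27% × £17,250.00 = £4,657.50
Total income tax: £3,848.20 + £4,657.50 = £8,505.70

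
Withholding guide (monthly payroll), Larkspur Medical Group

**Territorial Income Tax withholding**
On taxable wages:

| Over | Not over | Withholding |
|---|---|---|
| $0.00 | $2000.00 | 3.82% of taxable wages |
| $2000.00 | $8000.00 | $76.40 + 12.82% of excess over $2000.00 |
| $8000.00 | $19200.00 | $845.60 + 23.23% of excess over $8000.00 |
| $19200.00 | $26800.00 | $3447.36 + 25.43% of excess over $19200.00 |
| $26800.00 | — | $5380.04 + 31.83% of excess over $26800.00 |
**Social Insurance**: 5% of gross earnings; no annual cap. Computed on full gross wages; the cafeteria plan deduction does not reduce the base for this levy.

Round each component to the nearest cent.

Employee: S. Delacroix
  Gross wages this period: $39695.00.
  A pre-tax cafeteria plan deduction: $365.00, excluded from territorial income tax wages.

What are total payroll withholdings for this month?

$11353.09

Territorial Income Tax: taxable = $39695.00 − $365.00 = $39330.00
  $5380.04 + 31.83% × ($39330.00 − $26800.00) = $5380.04 + 31.83% × $12530.00 = $9368.34
Social Insurance: 5% × $39695.00 = $1984.75
Total: $9368.34 + $1984.75 = $11353.09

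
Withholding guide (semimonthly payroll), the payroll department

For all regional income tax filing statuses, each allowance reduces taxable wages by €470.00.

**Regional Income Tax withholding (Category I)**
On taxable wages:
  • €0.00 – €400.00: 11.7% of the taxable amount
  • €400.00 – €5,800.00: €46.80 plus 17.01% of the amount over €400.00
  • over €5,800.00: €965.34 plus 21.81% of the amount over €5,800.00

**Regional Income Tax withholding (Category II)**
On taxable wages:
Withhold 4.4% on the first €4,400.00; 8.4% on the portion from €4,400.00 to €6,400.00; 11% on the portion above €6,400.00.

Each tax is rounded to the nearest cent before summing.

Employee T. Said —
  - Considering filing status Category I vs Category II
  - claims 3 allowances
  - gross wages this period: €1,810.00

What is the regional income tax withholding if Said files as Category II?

Regional Income Tax (Category II): taxable = €1,810.00 − 3×€470.00 = €400.00
  4.4% × €400.00 = €17.60

€17.60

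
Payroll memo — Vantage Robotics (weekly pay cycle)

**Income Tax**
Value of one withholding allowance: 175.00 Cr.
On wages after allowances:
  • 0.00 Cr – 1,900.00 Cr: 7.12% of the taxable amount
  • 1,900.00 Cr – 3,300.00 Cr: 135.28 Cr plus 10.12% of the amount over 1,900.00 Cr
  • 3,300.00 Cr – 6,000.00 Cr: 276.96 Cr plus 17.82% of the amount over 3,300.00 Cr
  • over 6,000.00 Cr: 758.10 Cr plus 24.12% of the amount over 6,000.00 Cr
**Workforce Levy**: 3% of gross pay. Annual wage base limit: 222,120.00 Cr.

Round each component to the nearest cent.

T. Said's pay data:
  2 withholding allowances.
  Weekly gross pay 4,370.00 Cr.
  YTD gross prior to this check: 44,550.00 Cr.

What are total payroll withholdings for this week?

Income Tax: taxable = 4,370.00 Cr − 2×175.00 Cr = 4,020.00 Cr
  276.96 Cr + 17.82% × (4,020.00 Cr − 3,300.00 Cr) = 276.96 Cr + 17.82% × 720.00 Cr = 405.26 Cr
Workforce Levy: 3% × 4,370.00 Cr = 131.10 Cr
Total: 405.26 Cr + 131.10 Cr = 536.36 Cr

536.36 Cr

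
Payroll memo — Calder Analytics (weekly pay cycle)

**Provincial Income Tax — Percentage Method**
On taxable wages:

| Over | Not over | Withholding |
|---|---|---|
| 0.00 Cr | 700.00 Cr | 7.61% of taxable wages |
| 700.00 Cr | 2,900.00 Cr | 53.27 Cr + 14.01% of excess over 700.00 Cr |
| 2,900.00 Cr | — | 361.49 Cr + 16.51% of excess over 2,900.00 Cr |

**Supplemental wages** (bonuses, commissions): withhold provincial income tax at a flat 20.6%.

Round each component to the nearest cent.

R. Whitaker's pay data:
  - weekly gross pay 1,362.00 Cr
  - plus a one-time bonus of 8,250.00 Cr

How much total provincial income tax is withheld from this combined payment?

Provincial Income Tax: taxable = 1,362.00 Cr
  53.27 Cr + 14.01% × (1,362.00 Cr − 700.00 Cr) = 53.27 Cr + 14.01% × 662.00 Cr = 146.02 Cr
Supplemental (20.6% flat on bonus): 20.6% × 8,250.00 Cr = 1,699.50 Cr
Total provincial income tax: 146.02 Cr + 1,699.50 Cr = 1,845.52 Cr

1,845.52 Cr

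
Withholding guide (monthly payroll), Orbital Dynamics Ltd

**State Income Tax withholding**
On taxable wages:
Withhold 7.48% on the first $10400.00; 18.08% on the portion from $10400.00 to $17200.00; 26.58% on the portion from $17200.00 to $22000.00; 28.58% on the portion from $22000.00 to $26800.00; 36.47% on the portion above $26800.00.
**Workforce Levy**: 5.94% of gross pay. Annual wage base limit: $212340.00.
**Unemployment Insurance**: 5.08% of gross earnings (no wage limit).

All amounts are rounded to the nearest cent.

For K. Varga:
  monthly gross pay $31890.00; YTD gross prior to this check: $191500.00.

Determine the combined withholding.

State Income Tax: taxable = $31890.00
  $4655.04 + 36.47% × ($31890.00 − $26800.00) = $4655.04 + 36.47% × $5090.00 = $6511.36
Workforce Levy: cap $212340.00 − YTD $191500.00 = $20840.00 subject; 5.94% × $20840.00 = $1237.90
Unemployment Insurance: 5.08% × $31890.00 = $1620.01
Total: $6511.36 + $1237.90 + $1620.01 = $9369.27

$9369.27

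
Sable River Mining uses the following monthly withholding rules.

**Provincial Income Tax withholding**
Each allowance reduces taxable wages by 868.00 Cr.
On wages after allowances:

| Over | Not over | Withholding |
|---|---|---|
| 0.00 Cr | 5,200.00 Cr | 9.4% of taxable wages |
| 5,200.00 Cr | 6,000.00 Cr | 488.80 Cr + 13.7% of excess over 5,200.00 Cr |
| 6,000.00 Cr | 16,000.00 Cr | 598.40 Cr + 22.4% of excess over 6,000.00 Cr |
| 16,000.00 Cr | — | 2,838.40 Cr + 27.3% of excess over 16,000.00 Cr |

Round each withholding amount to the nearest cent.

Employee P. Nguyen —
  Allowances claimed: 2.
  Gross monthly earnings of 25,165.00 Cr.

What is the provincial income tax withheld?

4,866.52 Cr

Provincial Income Tax: taxable = 25,165.00 Cr − 2×868.00 Cr = 23,429.00 Cr
  2,838.40 Cr + 27.3% × (23,429.00 Cr − 16,000.00 Cr) = 2,838.40 Cr + 27.3% × 7,429.00 Cr = 4,866.52 Cr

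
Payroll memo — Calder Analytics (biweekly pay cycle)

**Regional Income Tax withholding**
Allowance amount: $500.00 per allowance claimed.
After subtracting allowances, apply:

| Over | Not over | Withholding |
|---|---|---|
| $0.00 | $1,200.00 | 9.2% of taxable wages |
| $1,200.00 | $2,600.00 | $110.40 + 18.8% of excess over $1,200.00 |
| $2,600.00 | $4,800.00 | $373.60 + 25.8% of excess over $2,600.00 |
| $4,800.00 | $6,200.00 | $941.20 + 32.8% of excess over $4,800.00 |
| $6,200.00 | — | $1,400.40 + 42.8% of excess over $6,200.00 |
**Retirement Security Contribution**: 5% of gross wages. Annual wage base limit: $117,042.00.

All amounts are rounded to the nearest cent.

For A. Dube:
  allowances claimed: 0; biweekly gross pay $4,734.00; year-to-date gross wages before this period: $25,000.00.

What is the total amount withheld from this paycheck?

$1,160.87

Regional Income Tax: taxable = $4,734.00
  $373.60 + 25.8% × ($4,734.00 − $2,600.00) = $373.60 + 25.8% × $2,134.00 = $924.17
Retirement Security Contribution: 5% × $4,734.00 = $236.70
Total: $924.17 + $236.70 = $1,160.87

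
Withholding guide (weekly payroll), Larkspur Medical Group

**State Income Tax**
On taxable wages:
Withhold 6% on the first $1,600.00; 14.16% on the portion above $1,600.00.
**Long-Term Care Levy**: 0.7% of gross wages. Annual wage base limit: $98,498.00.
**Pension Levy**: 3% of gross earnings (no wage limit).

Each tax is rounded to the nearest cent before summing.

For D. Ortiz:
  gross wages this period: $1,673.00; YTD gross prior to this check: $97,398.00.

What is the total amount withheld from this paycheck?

$164.23

State Income Tax: taxable = $1,673.00
  $96.00 + 14.16% × ($1,673.00 − $1,600.00) = $96.00 + 14.16% × $73.00 = $106.34
Long-Term Care Levy: cap $98,498.00 − YTD $97,398.00 = $1,100.00 subject; 0.7% × $1,100.00 = $7.70
Pension Levy: 3% × $1,673.00 = $50.19
Total: $106.34 + $7.70 + $50.19 = $164.23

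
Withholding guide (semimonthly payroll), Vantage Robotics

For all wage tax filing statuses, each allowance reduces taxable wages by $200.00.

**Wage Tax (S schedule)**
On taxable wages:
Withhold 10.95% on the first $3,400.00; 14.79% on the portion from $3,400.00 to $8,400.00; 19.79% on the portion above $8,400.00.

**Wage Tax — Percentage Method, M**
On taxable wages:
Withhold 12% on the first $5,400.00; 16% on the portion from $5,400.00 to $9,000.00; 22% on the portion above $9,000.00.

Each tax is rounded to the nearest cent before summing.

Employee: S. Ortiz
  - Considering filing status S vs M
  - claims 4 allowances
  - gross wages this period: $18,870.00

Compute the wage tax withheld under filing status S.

$3,025.49

Wage Tax (S): taxable = $18,870.00 − 4×$200.00 = $18,070.00
  $1,111.80 + 19.79% × ($18,070.00 − $8,400.00) = $1,111.80 + 19.79% × $9,670.00 = $3,025.49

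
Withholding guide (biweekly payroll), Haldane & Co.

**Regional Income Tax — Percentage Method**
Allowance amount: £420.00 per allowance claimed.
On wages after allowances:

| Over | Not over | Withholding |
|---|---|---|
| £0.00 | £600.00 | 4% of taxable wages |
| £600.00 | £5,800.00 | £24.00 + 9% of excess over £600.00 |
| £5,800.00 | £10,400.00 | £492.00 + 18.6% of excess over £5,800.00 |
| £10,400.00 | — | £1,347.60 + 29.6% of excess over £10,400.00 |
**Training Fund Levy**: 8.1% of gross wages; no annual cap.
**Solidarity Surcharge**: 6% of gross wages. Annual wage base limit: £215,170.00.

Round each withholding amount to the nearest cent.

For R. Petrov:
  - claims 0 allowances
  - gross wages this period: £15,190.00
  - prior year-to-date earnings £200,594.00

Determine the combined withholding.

£4,870.39

Regional Income Tax: taxable = £15,190.00
  £1,347.60 + 29.6% × (£15,190.00 − £10,400.00) = £1,347.60 + 29.6% × £4,790.00 = £2,765.44
Training Fund Levy: 8.1% × £15,190.00 = £1,230.39
Solidarity Surcharge: cap £215,170.00 − YTD £200,594.00 = £14,576.00 subject; 6% × £14,576.00 = £874.56
Total: £2,765.44 + £1,230.39 + £874.56 = £4,870.39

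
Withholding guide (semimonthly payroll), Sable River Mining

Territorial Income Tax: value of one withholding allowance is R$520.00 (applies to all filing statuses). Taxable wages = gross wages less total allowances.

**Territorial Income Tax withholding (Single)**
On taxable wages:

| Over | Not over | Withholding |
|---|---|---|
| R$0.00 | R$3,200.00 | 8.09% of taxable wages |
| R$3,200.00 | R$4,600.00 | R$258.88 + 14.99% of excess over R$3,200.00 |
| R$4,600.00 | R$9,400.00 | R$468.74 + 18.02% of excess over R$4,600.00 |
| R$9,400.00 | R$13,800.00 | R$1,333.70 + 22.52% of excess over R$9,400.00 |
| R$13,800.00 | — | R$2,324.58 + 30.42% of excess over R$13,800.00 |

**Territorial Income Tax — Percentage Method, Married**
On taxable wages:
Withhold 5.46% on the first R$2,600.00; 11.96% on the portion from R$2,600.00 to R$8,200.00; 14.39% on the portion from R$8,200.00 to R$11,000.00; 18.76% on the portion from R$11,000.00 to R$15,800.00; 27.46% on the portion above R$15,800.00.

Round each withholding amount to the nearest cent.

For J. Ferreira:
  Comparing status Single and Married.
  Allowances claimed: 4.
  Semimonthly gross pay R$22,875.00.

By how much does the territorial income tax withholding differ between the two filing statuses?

Territorial Income Tax (Single): taxable = R$22,875.00 − 4×R$520.00 = R$20,795.00
  R$2,324.58 + 30.42% × (R$20,795.00 − R$13,800.00) = R$2,324.58 + 30.42% × R$6,995.00 = R$4,452.46
Territorial Income Tax (Married): taxable = R$22,875.00 − 4×R$520.00 = R$20,795.00
  R$2,115.12 + 27.46% × (R$20,795.00 − R$15,800.00) = R$2,115.12 + 27.46% × R$4,995.00 = R$3,486.75
Difference: |R$4,452.46 − R$3,486.75| = R$965.71 (higher under Single)

R$965.71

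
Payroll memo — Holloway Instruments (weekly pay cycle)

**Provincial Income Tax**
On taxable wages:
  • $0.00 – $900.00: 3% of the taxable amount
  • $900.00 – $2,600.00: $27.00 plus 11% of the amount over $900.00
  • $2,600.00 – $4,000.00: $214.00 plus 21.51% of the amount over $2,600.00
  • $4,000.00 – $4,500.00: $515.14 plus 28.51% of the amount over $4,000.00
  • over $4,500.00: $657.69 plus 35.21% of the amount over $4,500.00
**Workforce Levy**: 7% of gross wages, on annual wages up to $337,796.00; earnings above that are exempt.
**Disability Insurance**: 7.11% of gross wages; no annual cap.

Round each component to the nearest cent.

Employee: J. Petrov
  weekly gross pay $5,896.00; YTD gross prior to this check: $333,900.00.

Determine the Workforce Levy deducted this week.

$272.72

Workforce Levy: cap $337,796.00 − YTD $333,900.00 = $3,896.00 subject; 7% × $3,896.00 = $272.72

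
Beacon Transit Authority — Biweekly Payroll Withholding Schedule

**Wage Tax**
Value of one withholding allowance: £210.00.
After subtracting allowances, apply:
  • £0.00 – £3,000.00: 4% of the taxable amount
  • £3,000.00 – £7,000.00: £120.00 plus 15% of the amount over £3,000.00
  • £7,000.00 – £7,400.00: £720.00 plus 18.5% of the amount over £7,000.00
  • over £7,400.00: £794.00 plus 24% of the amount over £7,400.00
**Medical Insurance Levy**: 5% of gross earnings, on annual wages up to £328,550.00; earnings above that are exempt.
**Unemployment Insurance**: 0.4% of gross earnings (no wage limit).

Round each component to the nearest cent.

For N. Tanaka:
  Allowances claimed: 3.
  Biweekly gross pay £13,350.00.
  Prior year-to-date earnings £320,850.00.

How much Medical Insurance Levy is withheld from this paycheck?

£385.00

Medical Insurance Levy: cap £328,550.00 − YTD £320,850.00 = £7,700.00 subject; 5% × £7,700.00 = £385.00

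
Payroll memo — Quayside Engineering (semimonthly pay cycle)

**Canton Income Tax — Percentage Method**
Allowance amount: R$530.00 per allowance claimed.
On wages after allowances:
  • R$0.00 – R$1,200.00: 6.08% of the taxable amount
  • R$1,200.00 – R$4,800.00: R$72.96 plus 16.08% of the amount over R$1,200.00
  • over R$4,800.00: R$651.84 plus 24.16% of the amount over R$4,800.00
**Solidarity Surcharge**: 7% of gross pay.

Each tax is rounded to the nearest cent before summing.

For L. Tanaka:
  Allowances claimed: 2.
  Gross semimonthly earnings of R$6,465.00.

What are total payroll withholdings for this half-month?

R$1,250.56

Canton Income Tax: taxable = R$6,465.00 − 2×R$530.00 = R$5,405.00
  R$651.84 + 24.16% × (R$5,405.00 − R$4,800.00) = R$651.84 + 24.16% × R$605.00 = R$798.01
Solidarity Surcharge: 7% × R$6,465.00 = R$452.55
Total: R$798.01 + R$452.55 = R$1,250.56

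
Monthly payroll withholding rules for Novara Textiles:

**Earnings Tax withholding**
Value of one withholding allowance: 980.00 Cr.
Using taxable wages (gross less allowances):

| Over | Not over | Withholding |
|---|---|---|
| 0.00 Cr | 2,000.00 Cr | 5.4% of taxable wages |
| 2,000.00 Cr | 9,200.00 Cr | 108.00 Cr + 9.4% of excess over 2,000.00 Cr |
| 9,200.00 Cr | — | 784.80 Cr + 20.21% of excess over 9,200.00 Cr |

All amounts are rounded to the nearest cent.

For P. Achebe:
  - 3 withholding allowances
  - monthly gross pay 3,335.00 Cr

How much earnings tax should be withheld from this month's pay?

Earnings Tax: taxable = 3,335.00 Cr − 3×980.00 Cr = 395.00 Cr
  5.4% × 395.00 Cr = 21.33 Cr

21.33 Cr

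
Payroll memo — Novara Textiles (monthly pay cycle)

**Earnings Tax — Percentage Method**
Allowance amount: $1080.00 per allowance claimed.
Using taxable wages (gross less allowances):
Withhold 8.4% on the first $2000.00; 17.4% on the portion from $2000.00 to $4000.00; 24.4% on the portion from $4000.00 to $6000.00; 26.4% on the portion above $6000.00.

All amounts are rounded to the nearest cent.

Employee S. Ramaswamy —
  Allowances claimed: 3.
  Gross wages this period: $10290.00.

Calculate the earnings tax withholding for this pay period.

Earnings Tax: taxable = $10290.00 − 3×$1080.00 = $7050.00
  $1004.00 + 26.4% × ($7050.00 − $6000.00) = $1004.00 + 26.4% × $1050.00 = $1281.20

$1281.20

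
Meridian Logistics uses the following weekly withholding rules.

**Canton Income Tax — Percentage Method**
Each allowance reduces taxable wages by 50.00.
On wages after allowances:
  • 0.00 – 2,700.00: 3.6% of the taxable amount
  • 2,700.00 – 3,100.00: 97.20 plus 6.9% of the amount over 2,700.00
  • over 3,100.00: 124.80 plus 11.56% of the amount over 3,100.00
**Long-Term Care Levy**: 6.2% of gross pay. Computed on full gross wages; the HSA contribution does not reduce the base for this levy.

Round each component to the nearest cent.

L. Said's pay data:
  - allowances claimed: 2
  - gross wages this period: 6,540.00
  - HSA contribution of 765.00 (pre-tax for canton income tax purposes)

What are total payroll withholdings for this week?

Canton Income Tax: taxable = 6,540.00 − 765.00 − 2×50.00 = 5,675.00
  124.80 + 11.56% × (5,675.00 − 3,100.00) = 124.80 + 11.56% × 2,575.00 = 422.47
Long-Term Care Levy: 6.2% × 6,540.00 = 405.48
Total: 422.47 + 405.48 = 827.95

827.95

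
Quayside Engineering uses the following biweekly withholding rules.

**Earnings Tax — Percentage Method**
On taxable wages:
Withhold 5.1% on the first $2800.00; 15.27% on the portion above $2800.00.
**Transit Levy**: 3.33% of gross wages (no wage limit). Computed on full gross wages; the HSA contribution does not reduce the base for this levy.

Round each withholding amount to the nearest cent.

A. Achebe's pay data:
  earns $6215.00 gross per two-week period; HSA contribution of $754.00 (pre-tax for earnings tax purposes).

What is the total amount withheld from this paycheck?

Earnings Tax: taxable = $6215.00 − $754.00 = $5461.00
  $142.80 + 15.27% × ($5461.00 − $2800.00) = $142.80 + 15.27% × $2661.00 = $549.13
Transit Levy: 3.33% × $6215.00 = $206.96
Total: $549.13 + $206.96 = $756.09

$756.09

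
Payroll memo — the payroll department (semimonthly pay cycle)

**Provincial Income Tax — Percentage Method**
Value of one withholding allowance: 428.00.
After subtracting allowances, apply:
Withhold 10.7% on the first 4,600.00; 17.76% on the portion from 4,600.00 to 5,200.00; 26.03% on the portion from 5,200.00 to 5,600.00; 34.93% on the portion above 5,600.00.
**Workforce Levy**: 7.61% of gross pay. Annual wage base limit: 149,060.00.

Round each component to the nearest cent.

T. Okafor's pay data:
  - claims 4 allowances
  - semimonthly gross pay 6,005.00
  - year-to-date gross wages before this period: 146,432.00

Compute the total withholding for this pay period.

659.34

Provincial Income Tax: taxable = 6,005.00 − 4×428.00 = 4,293.00
  10.7% × 4,293.00 = 459.35
Workforce Levy: cap 149,060.00 − YTD 146,432.00 = 2,628.00 subject; 7.61% × 2,628.00 = 199.99
Total: 459.35 + 199.99 = 659.34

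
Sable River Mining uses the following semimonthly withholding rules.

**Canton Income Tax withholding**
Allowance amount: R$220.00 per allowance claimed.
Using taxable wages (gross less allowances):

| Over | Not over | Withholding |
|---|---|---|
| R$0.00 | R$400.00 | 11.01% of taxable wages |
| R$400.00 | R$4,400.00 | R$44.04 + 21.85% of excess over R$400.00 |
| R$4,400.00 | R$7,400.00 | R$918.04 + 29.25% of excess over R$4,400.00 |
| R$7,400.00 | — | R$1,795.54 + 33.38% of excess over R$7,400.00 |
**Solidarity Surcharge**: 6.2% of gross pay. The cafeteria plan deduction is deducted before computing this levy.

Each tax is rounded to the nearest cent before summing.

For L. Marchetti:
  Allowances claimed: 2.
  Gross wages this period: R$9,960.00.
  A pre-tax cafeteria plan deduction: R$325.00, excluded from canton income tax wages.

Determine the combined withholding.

Canton Income Tax: taxable = R$9,960.00 − R$325.00 − 2×R$220.00 = R$9,195.00
  R$1,795.54 + 33.38% × (R$9,195.00 − R$7,400.00) = R$1,795.54 + 33.38% × R$1,795.00 = R$2,394.71
Solidarity Surcharge: 6.2% × R$9,635.00 = R$597.37
Total: R$2,394.71 + R$597.37 = R$2,992.08

R$2,992.08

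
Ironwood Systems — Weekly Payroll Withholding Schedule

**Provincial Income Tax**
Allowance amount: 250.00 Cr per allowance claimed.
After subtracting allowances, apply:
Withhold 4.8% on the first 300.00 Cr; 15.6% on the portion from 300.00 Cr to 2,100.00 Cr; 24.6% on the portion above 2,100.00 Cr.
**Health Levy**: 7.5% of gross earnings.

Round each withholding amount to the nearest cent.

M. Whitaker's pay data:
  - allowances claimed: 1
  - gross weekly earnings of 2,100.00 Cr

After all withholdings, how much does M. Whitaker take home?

1,686.30 Cr

Provincial Income Tax: taxable = 2,100.00 Cr − 1×250.00 Cr = 1,850.00 Cr
  14.40 Cr + 15.6% × (1,850.00 Cr − 300.00 Cr) = 14.40 Cr + 15.6% × 1,550.00 Cr = 256.20 Cr
Health Levy: 7.5% × 2,100.00 Cr = 157.50 Cr
Total withheld: 256.20 Cr + 157.50 Cr = 413.70 Cr
Net pay: 2,100.00 Cr − 413.70 Cr = 1,686.30 Cr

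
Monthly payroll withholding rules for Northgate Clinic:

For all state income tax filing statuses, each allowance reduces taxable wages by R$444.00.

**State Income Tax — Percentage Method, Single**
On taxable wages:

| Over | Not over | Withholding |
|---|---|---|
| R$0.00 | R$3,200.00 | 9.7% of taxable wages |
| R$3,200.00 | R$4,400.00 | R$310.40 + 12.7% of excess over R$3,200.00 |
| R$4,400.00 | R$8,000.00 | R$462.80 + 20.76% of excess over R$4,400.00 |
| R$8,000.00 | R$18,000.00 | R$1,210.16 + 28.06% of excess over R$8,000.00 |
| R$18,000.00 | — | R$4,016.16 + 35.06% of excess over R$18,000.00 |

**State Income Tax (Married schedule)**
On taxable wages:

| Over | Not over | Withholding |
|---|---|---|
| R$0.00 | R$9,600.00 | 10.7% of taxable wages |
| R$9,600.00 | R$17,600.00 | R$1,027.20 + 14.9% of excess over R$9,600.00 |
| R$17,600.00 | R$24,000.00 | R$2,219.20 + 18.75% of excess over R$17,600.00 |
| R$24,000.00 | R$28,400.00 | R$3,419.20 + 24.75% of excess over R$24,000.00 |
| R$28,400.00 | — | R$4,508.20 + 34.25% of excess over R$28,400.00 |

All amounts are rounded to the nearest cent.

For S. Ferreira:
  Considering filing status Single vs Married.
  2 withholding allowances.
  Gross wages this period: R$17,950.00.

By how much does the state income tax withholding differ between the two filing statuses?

State Income Tax (Single): taxable = R$17,950.00 − 2×R$444.00 = R$17,062.00
  R$1,210.16 + 28.06% × (R$17,062.00 − R$8,000.00) = R$1,210.16 + 28.06% × R$9,062.00 = R$3,752.96
State Income Tax (Married): taxable = R$17,950.00 − 2×R$444.00 = R$17,062.00
  R$1,027.20 + 14.9% × (R$17,062.00 − R$9,600.00) = R$1,027.20 + 14.9% × R$7,462.00 = R$2,139.04
Difference: |R$3,752.96 − R$2,139.04| = R$1,613.92 (higher under Single)

R$1,613.92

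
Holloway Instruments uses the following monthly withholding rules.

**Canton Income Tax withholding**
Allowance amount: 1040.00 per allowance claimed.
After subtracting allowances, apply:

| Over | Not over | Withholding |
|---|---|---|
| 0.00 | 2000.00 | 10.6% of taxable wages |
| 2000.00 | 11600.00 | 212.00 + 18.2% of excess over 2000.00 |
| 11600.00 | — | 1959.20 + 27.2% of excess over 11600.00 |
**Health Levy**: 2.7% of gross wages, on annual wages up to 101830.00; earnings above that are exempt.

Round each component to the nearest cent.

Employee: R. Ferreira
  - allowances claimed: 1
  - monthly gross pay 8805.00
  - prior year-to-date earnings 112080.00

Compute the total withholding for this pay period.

1261.23

Canton Income Tax: taxable = 8805.00 − 1×1040.00 = 7765.00
  212.00 + 18.2% × (7765.00 − 2000.00) = 212.00 + 18.2% × 5765.00 = 1261.23
Health Levy: YTD 112080.00 ≥ cap 101830.00 → 0.00
Total: 1261.23 + 0.00 = 1261.23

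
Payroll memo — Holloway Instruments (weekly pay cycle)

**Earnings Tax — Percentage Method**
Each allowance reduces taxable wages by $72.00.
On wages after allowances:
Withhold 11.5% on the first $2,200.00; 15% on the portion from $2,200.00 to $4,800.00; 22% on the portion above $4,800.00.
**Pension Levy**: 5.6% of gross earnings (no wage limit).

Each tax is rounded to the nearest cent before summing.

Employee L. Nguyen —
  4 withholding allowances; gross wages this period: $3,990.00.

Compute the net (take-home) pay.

$3,288.26

Earnings Tax: taxable = $3,990.00 − 4×$72.00 = $3,702.00
  $253.00 + 15% × ($3,702.00 − $2,200.00) = $253.00 + 15% × $1,502.00 = $478.30
Pension Levy: 5.6% × $3,990.00 = $223.44
Total withheld: $478.30 + $223.44 = $701.74
Net pay: $3,990.00 − $701.74 = $3,288.26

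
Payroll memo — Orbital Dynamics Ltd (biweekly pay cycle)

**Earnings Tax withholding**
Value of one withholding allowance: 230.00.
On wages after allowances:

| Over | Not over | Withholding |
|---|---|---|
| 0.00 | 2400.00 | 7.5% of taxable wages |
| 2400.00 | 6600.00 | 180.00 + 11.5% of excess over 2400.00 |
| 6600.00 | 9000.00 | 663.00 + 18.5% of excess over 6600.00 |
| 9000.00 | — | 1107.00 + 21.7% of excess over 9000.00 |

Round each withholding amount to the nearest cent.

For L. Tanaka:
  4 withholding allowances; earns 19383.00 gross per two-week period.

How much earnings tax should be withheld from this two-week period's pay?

Earnings Tax: taxable = 19383.00 − 4×230.00 = 18463.00
  1107.00 + 21.7% × (18463.00 − 9000.00) = 1107.00 + 21.7% × 9463.00 = 3160.47

3160.47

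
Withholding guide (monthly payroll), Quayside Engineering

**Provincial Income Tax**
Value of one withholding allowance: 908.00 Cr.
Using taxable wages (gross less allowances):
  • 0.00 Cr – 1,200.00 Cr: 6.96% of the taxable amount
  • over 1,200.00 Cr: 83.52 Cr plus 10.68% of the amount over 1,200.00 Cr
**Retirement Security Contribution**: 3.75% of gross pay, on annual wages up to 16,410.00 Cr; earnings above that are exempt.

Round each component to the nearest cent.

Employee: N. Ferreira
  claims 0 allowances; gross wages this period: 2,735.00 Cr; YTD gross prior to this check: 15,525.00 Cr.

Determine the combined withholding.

280.65 Cr

Provincial Income Tax: taxable = 2,735.00 Cr
  83.52 Cr + 10.68% × (2,735.00 Cr − 1,200.00 Cr) = 83.52 Cr + 10.68% × 1,535.00 Cr = 247.46 Cr
Retirement Security Contribution: cap 16,410.00 Cr − YTD 15,525.00 Cr = 885.00 Cr subject; 3.75% × 885.00 Cr = 33.19 Cr
Total: 247.46 Cr + 33.19 Cr = 280.65 Cr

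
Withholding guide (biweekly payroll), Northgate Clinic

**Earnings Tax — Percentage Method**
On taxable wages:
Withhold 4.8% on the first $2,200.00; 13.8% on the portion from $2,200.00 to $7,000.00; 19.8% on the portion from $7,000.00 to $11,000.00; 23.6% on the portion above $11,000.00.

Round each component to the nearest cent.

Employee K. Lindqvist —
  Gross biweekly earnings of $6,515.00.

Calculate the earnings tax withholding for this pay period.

$701.07

Earnings Tax: taxable = $6,515.00
  $105.60 + 13.8% × ($6,515.00 − $2,200.00) = $105.60 + 13.8% × $4,315.00 = $701.07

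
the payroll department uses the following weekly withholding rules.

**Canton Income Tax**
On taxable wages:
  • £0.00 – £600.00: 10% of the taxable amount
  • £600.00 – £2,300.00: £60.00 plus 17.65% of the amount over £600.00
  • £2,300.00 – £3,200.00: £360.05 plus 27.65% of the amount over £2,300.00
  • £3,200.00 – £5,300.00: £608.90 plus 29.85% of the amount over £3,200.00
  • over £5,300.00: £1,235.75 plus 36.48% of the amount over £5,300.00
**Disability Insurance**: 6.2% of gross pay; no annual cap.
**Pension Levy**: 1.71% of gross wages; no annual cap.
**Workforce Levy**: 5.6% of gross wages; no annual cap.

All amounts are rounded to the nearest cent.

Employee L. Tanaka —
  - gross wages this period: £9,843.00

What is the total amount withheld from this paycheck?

Canton Income Tax: taxable = £9,843.00
  £1,235.75 + 36.48% × (£9,843.00 − £5,300.00) = £1,235.75 + 36.48% × £4,543.00 = £2,893.04
Disability Insurance: 6.2% × £9,843.00 = £610.27
Pension Levy: 1.71% × £9,843.00 = £168.32
Workforce Levy: 5.6% × £9,843.00 = £551.21
Total: £2,893.04 + £610.27 + £168.32 + £551.21 = £4,222.84

£4,222.84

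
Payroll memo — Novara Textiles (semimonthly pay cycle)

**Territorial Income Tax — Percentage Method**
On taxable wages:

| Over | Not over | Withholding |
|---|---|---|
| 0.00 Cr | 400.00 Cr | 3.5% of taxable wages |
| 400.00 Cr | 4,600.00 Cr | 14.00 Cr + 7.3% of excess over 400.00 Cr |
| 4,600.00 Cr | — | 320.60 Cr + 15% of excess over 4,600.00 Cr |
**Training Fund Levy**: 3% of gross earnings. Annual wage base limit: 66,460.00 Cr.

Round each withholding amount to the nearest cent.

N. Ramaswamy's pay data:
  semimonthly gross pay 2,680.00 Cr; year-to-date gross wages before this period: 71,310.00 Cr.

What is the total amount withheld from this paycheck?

Territorial Income Tax: taxable = 2,680.00 Cr
  14.00 Cr + 7.3% × (2,680.00 Cr − 400.00 Cr) = 14.00 Cr + 7.3% × 2,280.00 Cr = 180.44 Cr
Training Fund Levy: YTD 71,310.00 Cr ≥ cap 66,460.00 Cr → 0.00 Cr
Total: 180.44 Cr + 0.00 Cr = 180.44 Cr

180.44 Cr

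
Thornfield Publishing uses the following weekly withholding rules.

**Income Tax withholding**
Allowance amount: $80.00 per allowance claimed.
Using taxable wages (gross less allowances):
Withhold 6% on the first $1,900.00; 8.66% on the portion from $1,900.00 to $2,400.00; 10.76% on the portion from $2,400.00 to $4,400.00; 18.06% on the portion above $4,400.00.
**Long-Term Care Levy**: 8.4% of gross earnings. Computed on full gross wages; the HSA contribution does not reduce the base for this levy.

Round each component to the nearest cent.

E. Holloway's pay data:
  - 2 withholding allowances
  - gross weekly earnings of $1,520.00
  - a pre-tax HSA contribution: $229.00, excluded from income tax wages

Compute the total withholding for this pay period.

$195.54

Income Tax: taxable = $1,520.00 − $229.00 − 2×$80.00 = $1,131.00
  6% × $1,131.00 = $67.86
Long-Term Care Levy: 8.4% × $1,520.00 = $127.68
Total: $67.86 + $127.68 = $195.54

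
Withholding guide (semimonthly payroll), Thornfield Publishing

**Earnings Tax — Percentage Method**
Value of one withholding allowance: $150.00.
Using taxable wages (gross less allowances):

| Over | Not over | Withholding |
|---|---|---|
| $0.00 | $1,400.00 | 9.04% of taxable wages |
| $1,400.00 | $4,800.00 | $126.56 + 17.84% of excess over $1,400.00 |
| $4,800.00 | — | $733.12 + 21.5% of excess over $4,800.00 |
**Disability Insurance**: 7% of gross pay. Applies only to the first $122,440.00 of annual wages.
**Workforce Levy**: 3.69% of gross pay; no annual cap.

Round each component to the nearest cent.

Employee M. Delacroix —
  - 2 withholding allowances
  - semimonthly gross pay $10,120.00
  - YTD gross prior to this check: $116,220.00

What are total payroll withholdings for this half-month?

Earnings Tax: taxable = $10,120.00 − 2×$150.00 = $9,820.00
  $733.12 + 21.5% × ($9,820.00 − $4,800.00) = $733.12 + 21.5% × $5,020.00 = $1,812.42
Disability Insurance: cap $122,440.00 − YTD $116,220.00 = $6,220.00 subject; 7% × $6,220.00 = $435.40
Workforce Levy: 3.69% × $10,120.00 = $373.43
Total: $1,812.42 + $435.40 + $373.43 = $2,621.25

$2,621.25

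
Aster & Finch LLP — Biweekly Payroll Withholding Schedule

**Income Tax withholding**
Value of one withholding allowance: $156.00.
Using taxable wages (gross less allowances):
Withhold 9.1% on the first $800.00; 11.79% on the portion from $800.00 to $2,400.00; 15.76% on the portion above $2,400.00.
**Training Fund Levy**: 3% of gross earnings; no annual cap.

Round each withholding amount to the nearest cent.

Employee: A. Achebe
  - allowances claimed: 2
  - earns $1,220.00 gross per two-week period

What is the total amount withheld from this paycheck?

$122.13

Income Tax: taxable = $1,220.00 − 2×$156.00 = $908.00
  $72.80 + 11.79% × ($908.00 − $800.00) = $72.80 + 11.79% × $108.00 = $85.53
Training Fund Levy: 3% × $1,220.00 = $36.60
Total: $85.53 + $36.60 = $122.13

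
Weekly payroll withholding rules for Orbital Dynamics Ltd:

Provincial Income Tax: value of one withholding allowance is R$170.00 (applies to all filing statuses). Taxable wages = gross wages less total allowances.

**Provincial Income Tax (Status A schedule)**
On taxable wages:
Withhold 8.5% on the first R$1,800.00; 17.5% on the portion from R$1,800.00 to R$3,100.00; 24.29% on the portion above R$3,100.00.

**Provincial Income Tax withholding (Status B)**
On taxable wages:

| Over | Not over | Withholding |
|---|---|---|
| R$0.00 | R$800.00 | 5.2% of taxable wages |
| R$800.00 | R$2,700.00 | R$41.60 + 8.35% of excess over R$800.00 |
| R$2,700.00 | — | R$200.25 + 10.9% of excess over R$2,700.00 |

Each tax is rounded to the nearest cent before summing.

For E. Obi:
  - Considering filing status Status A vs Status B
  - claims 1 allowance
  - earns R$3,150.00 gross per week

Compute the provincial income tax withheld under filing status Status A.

R$359.50

Provincial Income Tax (Status A): taxable = R$3,150.00 − 1×R$170.00 = R$2,980.00
  R$153.00 + 17.5% × (R$2,980.00 − R$1,800.00) = R$153.00 + 17.5% × R$1,180.00 = R$359.50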